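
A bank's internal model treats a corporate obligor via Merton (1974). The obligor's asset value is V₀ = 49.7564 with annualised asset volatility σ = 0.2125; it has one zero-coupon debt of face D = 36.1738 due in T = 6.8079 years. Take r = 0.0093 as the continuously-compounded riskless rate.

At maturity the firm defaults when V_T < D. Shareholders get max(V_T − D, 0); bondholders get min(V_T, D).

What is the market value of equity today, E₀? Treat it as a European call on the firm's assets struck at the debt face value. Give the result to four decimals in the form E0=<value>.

d₁ = [ln(V₀/D) + (r + σ²/2)T] / (σ√T)
   = [ln(49.7564/36.1738) + (0.0093 + 0.5·0.2125²)·6.8079] / (0.2125·√6.8079)
   = [0.318804 + 0.217023] / 0.554454 = 0.966405
d₂ = d₁ − σ√T = 0.966405 − 0.554454 = 0.411951
N(d₁) = 0.833079,  N(d₂) = 0.659812,  e^(−rT) = 0.938649
E₀ = V₀·N(d₁) − D·e^(−rT)·N(d₂)
   = 49.7564·0.833079 − 36.1738·0.938649·0.659812 = 19.047420

E0=19.0474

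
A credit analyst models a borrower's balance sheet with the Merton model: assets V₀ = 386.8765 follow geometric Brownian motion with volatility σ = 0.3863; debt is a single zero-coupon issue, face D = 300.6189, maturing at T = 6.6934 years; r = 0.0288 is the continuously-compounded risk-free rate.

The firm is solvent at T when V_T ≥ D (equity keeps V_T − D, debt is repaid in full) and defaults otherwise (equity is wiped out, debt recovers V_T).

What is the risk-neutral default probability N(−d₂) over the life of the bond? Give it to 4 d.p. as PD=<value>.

PD=0.5217

d₁ = [ln(V₀/D) + (r + σ²/2)T] / (σ√T)
   = [ln(386.8765/300.6189) + (0.0288 + 0.5·0.3863²)·6.6934] / (0.3863·√6.6934)
   = [0.252262 + 0.692190] / 0.999420 = 0.945000
d₂ = d₁ − σ√T = 0.945000 − 0.999420 = -0.054420
risk-neutral PD = N(−d₂) = N(0.054420) = 0.521700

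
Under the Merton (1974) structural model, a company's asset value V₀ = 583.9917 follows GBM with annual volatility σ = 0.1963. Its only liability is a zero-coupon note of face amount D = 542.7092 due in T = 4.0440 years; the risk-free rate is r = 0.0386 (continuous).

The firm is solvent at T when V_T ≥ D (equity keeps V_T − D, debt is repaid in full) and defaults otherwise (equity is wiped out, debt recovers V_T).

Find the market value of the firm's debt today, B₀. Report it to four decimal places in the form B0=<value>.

d₁ = [ln(V₀/D) + (r + σ²/2)T] / (σ√T)
   = [ln(583.9917/542.7092) + (0.0386 + 0.5·0.1963²)·4.0440] / (0.1963·√4.0440)
   = [0.073313 + 0.234014] / 0.394753 = 0.778528
d₂ = d₁ − σ√T = 0.778528 − 0.394753 = 0.383775
N(d₁) = 0.781871,  N(d₂) = 0.649427,  e^(−rT) = 0.855475
E₀ = V₀·N(d₁) − D·e^(−rT)·N(d₂)
   = 583.9917·0.781871 − 542.7092·0.855475·0.649427 = 155.093945
B₀ = V₀ − E₀ = 583.9917 − 155.093945 = 428.897755

B0=428.8978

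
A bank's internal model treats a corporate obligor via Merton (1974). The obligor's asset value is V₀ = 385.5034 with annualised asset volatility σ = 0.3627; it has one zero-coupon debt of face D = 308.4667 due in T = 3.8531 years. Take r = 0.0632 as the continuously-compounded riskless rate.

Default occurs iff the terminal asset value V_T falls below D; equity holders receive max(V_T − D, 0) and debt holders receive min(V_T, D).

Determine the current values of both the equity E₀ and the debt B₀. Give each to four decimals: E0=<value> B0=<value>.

E0=176.0408 B0=209.4626

d₁ = [ln(V₀/D) + (r + σ²/2)T] / (σ√T)
   = [ln(385.5034/308.4667) + (0.0632 + 0.5·0.3627²)·3.8531] / (0.3627·√3.8531)
   = [0.222936 + 0.496956] / 0.711955 = 1.011148
d₂ = d₁ − σ√T = 1.011148 − 0.711955 = 0.299193
N(d₁) = 0.844027,  N(d₂) = 0.617604,  e^(−rT) = 0.783867
E₀ = V₀·N(d₁) − D·e^(−rT)·N(d₂)
   = 385.5034·0.844027 − 308.4667·0.783867·0.617604 = 176.040762
B₀ = V₀ − E₀ = 385.5034 − 176.040762 = 209.462638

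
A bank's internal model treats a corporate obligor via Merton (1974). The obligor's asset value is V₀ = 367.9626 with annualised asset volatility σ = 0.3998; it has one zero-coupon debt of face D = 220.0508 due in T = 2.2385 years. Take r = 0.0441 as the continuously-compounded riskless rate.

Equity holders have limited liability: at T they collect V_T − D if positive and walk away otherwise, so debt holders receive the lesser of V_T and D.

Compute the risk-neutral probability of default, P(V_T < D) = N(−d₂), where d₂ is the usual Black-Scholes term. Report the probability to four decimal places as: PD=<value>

d₁ = [ln(V₀/D) + (r + σ²/2)T] / (σ√T)
   = [ln(367.9626/220.0508) + (0.0441 + 0.5·0.3998²)·2.2385] / (0.3998·√2.2385)
   = [0.514123 + 0.277619] / 0.598165 = 1.323617
d₂ = d₁ − σ√T = 1.323617 − 0.598165 = 0.725451
risk-neutral PD = N(−d₂) = N(-0.725451) = 0.234088

PD=0.2341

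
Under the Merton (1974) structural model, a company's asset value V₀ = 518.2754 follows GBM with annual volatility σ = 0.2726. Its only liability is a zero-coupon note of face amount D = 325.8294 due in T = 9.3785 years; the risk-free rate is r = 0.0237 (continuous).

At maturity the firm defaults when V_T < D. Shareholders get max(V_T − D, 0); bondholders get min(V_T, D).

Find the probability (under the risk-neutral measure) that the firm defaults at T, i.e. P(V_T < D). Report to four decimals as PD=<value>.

PD=0.3428

d₁ = [ln(V₀/D) + (r + σ²/2)T] / (σ√T)
   = [ln(518.2754/325.8294) + (0.0237 + 0.5·0.2726²)·9.3785] / (0.2726·√9.3785)
   = [0.464133 + 0.570732] / 0.834819 = 1.239627
d₂ = d₁ − σ√T = 1.239627 − 0.834819 = 0.404808
risk-neutral PD = N(−d₂) = N(-0.404808) = 0.342809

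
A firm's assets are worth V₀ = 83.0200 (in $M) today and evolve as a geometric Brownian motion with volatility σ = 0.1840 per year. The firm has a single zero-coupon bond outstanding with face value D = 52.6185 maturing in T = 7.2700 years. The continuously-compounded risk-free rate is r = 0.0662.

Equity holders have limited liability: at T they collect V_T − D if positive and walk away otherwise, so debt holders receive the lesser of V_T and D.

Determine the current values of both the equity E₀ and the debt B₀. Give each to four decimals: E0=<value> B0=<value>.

d₁ = [ln(V₀/D) + (r + σ²/2)T] / (σ√T)
   = [ln(83.0200/52.6185) + (0.0662 + 0.5·0.1840²)·7.2700] / (0.1840·√7.2700)
   = [0.456014 + 0.604341] / 0.496118 = 2.137302
d₂ = d₁ − σ√T = 2.137302 − 0.496118 = 1.641184
N(d₁) = 0.983713,  N(d₂) = 0.949620,  e^(−rT) = 0.617996
E₀ = V₀·N(d₁) − D·e^(−rT)·N(d₂)
   = 83.0200·0.983713 − 52.6185·0.617996·0.949620 = 50.788121
B₀ = V₀ − E₀ = 83.0200 − 50.788121 = 32.231879

E0=50.7881 B0=32.2319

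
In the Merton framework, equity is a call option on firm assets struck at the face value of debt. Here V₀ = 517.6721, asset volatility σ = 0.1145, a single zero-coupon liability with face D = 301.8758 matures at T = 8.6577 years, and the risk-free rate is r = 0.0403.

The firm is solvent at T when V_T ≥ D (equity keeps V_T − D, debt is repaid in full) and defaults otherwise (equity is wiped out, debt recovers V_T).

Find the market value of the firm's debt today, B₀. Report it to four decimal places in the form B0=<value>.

d₁ = [ln(V₀/D) + (r + σ²/2)T] / (σ√T)
   = [ln(517.6721/301.8758) + (0.0403 + 0.5·0.1145²)·8.6577] / (0.1145·√8.6577)
   = [0.539326 + 0.405658] / 0.336904 = 2.804902
d₂ = d₁ − σ√T = 2.804902 − 0.336904 = 2.467998
N(d₁) = 0.997483,  N(d₂) = 0.993206,  e^(−rT) = 0.705460
E₀ = V₀·N(d₁) − D·e^(−rT)·N(d₂)
   = 517.6721·0.997483 − 301.8758·0.705460·0.993206 = 304.854815
B₀ = V₀ − E₀ = 517.6721 − 304.854815 = 212.817285

B0=212.8173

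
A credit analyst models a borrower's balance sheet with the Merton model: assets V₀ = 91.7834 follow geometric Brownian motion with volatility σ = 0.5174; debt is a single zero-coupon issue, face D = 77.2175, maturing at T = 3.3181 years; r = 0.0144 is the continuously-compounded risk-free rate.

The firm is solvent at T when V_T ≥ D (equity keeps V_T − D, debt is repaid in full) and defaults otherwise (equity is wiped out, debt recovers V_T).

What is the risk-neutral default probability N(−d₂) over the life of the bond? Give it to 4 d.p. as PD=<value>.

d₁ = [ln(V₀/D) + (r + σ²/2)T] / (σ√T)
   = [ln(91.7834/77.2175) + (0.0144 + 0.5·0.5174²)·3.3181] / (0.5174·√3.3181)
   = [0.172805 + 0.491913] / 0.942478 = 0.705288
d₂ = d₁ − σ√T = 0.705288 − 0.942478 = -0.237190
risk-neutral PD = N(−d₂) = N(0.237190) = 0.593745

PD=0.5937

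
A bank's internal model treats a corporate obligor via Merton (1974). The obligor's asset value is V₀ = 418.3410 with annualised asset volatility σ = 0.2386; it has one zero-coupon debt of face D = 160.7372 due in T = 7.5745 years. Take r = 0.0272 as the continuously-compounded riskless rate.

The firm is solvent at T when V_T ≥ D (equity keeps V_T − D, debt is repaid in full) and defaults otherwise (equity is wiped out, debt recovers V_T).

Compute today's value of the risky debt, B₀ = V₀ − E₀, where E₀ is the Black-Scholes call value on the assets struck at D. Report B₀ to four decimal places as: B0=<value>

B0=128.5426

d₁ = [ln(V₀/D) + (r + σ²/2)T] / (σ√T)
   = [ln(418.3410/160.7372) + (0.0272 + 0.5·0.2386²)·7.5745] / (0.2386·√7.5745)
   = [0.956526 + 0.421634] / 0.656670 = 2.098710
d₂ = d₁ − σ√T = 2.098710 − 0.656670 = 1.442039
N(d₁) = 0.982079,  N(d₂) = 0.925354,  e^(−rT) = 0.813812
E₀ = V₀·N(d₁) − D·e^(−rT)·N(d₂)
   = 418.3410·0.982079 − 160.7372·0.813812·0.925354 = 289.798391
B₀ = V₀ − E₀ = 418.3410 − 289.798391 = 128.542609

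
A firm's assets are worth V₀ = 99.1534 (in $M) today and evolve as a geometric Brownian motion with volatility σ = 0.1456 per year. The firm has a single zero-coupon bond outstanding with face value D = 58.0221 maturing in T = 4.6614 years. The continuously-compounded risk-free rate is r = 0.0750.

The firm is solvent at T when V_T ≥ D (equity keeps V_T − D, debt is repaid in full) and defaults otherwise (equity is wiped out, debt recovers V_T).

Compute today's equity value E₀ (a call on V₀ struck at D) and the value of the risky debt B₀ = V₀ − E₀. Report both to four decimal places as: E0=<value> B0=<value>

d₁ = [ln(V₀/D) + (r + σ²/2)T] / (σ√T)
   = [ln(99.1534/58.0221) + (0.0750 + 0.5·0.1456²)·4.6614] / (0.1456·√4.6614)
   = [0.535844 + 0.399014] / 0.314354 = 2.973900
d₂ = d₁ − σ√T = 2.973900 − 0.314354 = 2.659545
N(d₁) = 0.998530,  N(d₂) = 0.996088,  e^(−rT) = 0.704966
E₀ = V₀·N(d₁) − D·e^(−rT)·N(d₂)
   = 99.1534·0.998530 − 58.0221·0.704966·0.996088 = 58.264015
B₀ = V₀ − E₀ = 99.1534 − 58.264015 = 40.889385

E0=58.2640 B0=40.8894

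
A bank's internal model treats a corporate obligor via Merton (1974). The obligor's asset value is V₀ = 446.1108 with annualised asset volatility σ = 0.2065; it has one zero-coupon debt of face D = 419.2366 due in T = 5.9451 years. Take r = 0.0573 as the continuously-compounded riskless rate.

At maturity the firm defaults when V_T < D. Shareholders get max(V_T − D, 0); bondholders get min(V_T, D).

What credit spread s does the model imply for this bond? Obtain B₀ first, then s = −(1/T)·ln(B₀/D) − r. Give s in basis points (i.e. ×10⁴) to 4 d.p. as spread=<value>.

d₁ = [ln(V₀/D) + (r + σ²/2)T] / (σ√T)
   = [ln(446.1108/419.2366) + (0.0573 + 0.5·0.2065²)·5.9451] / (0.2065·√5.9451)
   = [0.062132 + 0.467410] / 0.503500 = 1.051722
d₂ = d₁ − σ√T = 1.051722 − 0.503500 = 0.548222
N(d₁) = 0.853537,  N(d₂) = 0.708230,  e^(−rT) = 0.711305
E₀ = V₀·N(d₁) − D·e^(−rT)·N(d₂)
   = 446.1108·0.853537 − 419.2366·0.711305·0.708230 = 169.574031
B₀ = V₀ − E₀ = 446.1108 − 169.574031 = 276.536769
spread = −(1/T)·ln(B₀/D) − r = −(1/5.9451)·ln(276.536769/419.2366) − 0.0573 = 0.01268901
in basis points: 0.01268901 × 10⁴ = 126.8901 bp

spread=126.8901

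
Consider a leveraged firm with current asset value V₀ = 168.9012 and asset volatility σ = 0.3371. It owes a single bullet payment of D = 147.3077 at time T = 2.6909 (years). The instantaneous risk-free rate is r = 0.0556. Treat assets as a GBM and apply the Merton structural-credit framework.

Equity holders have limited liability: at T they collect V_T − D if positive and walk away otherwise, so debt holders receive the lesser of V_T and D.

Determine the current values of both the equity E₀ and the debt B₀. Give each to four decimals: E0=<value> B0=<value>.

d₁ = [ln(V₀/D) + (r + σ²/2)T] / (σ√T)
   = [ln(168.9012/147.3077) + (0.0556 + 0.5·0.3371²)·2.6909] / (0.3371·√2.6909)
   = [0.136790 + 0.302506] / 0.552978 = 0.794420
d₂ = d₁ − σ√T = 0.794420 − 0.552978 = 0.241442
N(d₁) = 0.786525,  N(d₂) = 0.595394,  e^(−rT) = 0.861040
E₀ = V₀·N(d₁) − D·e^(−rT)·N(d₂)
   = 168.9012·0.786525 − 147.3077·0.861040·0.595394 = 57.326451
B₀ = V₀ − E₀ = 168.9012 − 57.326451 = 111.574749

E0=57.3265 B0=111.5747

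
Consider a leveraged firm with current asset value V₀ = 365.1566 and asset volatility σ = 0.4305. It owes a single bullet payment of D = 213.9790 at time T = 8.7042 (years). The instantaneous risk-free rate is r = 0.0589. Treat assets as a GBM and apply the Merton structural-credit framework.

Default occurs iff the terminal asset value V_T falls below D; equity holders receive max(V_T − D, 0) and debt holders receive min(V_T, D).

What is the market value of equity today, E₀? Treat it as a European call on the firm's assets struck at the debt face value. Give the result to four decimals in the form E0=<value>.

d₁ = [ln(V₀/D) + (r + σ²/2)T] / (σ√T)
   = [ln(365.1566/213.9790) + (0.0589 + 0.5·0.4305²)·8.7042] / (0.4305·√8.7042)
   = [0.534448 + 1.319253] / 1.270099 = 1.459494
d₂ = d₁ − σ√T = 1.459494 − 1.270099 = 0.189395
N(d₁) = 0.927785,  N(d₂) = 0.575108,  e^(−rT) = 0.598890
E₀ = V₀·N(d₁) − D·e^(−rT)·N(d₂)
   = 365.1566·0.927785 − 213.9790·0.598890·0.575108 = 265.086897

E0=265.0869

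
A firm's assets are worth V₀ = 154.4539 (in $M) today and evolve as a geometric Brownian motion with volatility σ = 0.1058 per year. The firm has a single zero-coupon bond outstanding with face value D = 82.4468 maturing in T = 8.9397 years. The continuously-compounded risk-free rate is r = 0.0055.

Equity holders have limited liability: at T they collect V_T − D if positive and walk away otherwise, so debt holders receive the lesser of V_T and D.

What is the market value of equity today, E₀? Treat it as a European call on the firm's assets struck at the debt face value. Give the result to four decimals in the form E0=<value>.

E0=76.1625

d₁ = [ln(V₀/D) + (r + σ²/2)T] / (σ√T)
   = [ln(154.4539/82.4468) + (0.0055 + 0.5·0.1058²)·8.9397] / (0.1058·√8.9397)
   = [0.627742 + 0.099202] / 0.316335 = 2.298022
d₂ = d₁ − σ√T = 2.298022 − 0.316335 = 1.981687
N(d₁) = 0.989220,  N(d₂) = 0.976243,  e^(−rT) = 0.952021
E₀ = V₀·N(d₁) − D·e^(−rT)·N(d₂)
   = 154.4539·0.989220 − 82.4468·0.952021·0.976243 = 76.162497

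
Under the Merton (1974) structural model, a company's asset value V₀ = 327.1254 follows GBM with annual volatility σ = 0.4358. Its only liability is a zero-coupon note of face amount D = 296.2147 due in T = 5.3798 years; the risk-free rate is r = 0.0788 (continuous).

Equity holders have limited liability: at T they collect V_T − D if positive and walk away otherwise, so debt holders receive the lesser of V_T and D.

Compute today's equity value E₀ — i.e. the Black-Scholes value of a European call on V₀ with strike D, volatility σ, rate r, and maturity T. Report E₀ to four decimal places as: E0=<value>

d₁ = [ln(V₀/D) + (r + σ²/2)T] / (σ√T)
   = [ln(327.1254/296.2147) + (0.0788 + 0.5·0.4358²)·5.3798] / (0.4358·√5.3798)
   = [0.099259 + 0.934798] / 1.010812 = 1.022997
d₂ = d₁ − σ√T = 1.022997 − 1.010812 = 0.012185
N(d₁) = 0.846845,  N(d₂) = 0.504861,  e^(−rT) = 0.654471
E₀ = V₀·N(d₁) − D·e^(−rT)·N(d₂)
   = 327.1254·0.846845 − 296.2147·0.654471·0.504861 = 179.150299

E0=179.1503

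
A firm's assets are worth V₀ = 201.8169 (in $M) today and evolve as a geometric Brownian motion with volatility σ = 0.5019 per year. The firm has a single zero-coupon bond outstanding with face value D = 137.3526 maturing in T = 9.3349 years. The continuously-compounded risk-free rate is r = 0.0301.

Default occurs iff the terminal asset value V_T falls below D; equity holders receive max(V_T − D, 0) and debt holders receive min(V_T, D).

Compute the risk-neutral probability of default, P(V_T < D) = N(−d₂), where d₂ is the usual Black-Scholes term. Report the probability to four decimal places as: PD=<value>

d₁ = [ln(V₀/D) + (r + σ²/2)T] / (σ√T)
   = [ln(201.8169/137.3526) + (0.0301 + 0.5·0.5019²)·9.3349] / (0.5019·√9.3349)
   = [0.384810 + 1.456728] / 1.533459 = 1.200905
d₂ = d₁ − σ√T = 1.200905 − 1.533459 = -0.332554
risk-neutral PD = N(−d₂) = N(0.332554) = 0.630264

PD=0.6303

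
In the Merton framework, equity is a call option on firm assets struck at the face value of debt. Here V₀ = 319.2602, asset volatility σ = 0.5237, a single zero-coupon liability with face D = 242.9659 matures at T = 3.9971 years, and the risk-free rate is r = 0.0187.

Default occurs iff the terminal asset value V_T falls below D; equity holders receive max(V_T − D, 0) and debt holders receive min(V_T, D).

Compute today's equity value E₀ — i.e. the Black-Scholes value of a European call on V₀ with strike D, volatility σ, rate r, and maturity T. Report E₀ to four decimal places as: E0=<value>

E0=161.0299

d₁ = [ln(V₀/D) + (r + σ²/2)T] / (σ√T)
   = [ln(319.2602/242.9659) + (0.0187 + 0.5·0.5237²)·3.9971] / (0.5237·√3.9971)
   = [0.273085 + 0.622871] / 1.047020 = 0.855721
d₂ = d₁ − σ√T = 0.855721 − 1.047020 = -0.191300
N(d₁) = 0.803924,  N(d₂) = 0.424145,  e^(−rT) = 0.927979
E₀ = V₀·N(d₁) − D·e^(−rT)·N(d₂)
   = 319.2602·0.803924 − 242.9659·0.927979·0.424145 = 161.029941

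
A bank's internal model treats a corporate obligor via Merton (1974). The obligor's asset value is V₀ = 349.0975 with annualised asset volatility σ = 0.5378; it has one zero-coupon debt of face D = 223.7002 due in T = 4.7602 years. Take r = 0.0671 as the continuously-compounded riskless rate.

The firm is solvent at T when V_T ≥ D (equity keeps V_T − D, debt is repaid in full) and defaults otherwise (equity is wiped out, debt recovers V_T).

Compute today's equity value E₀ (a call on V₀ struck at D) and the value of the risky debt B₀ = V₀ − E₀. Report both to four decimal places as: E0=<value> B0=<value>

d₁ = [ln(V₀/D) + (r + σ²/2)T] / (σ√T)
   = [ln(349.0975/223.7002) + (0.0671 + 0.5·0.5378²)·4.7602] / (0.5378·√4.7602)
   = [0.445044 + 1.007803] / 1.173366 = 1.238188
d₂ = d₁ − σ√T = 1.238188 − 1.173366 = 0.064822
N(d₁) = 0.892177,  N(d₂) = 0.525842,  e^(−rT) = 0.726578
E₀ = V₀·N(d₁) − D·e^(−rT)·N(d₂)
   = 349.0975·0.892177 − 223.7002·0.726578·0.525842 = 225.988588
B₀ = V₀ − E₀ = 349.0975 − 225.988588 = 123.108912

E0=225.9886 B0=123.1089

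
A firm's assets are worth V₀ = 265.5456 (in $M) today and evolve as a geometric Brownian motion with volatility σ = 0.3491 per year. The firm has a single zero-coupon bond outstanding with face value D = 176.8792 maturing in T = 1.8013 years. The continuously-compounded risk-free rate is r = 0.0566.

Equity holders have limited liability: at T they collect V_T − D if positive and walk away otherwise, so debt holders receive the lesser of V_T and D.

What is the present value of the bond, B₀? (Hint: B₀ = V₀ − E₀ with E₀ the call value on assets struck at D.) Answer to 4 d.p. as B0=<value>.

d₁ = [ln(V₀/D) + (r + σ²/2)T] / (σ√T)
   = [ln(265.5456/176.8792) + (0.0566 + 0.5·0.3491²)·1.8013] / (0.3491·√1.8013)
   = [0.406320 + 0.211717] / 0.468536 = 1.319079
d₂ = d₁ − σ√T = 1.319079 − 0.468536 = 0.850544
N(d₁) = 0.906429,  N(d₂) = 0.802489,  e^(−rT) = 0.903071
E₀ = V₀·N(d₁) − D·e^(−rT)·N(d₂)
   = 265.5456·0.906429 − 176.8792·0.903071·0.802489 = 112.513009
B₀ = V₀ − E₀ = 265.5456 − 112.513009 = 153.032591

B0=153.0326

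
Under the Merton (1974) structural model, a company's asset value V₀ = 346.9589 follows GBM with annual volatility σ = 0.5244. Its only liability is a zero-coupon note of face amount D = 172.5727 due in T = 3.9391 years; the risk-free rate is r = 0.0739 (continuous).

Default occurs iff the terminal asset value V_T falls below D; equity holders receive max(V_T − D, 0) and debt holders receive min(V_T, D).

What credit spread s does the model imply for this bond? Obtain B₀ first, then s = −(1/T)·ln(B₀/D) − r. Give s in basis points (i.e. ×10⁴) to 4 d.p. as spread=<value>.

spread=393.2201

d₁ = [ln(V₀/D) + (r + σ²/2)T] / (σ√T)
   = [ln(346.9589/172.5727) + (0.0739 + 0.5·0.5244²)·3.9391] / (0.5244·√3.9391)
   = [0.698388 + 0.832717] / 1.040785 = 1.471105
d₂ = d₁ − σ√T = 1.471105 − 1.040785 = 0.430319
N(d₁) = 0.929369,  N(d₂) = 0.666518,  e^(−rT) = 0.747441
E₀ = V₀·N(d₁) − D·e^(−rT)·N(d₂)
   = 346.9589·0.929369 − 172.5727·0.747441·0.666518 = 236.479866
B₀ = V₀ − E₀ = 346.9589 − 236.479866 = 110.479034
spread = −(1/T)·ln(B₀/D) − r = −(1/3.9391)·ln(110.479034/172.5727) − 0.0739 = 0.03932201
in basis points: 0.03932201 × 10⁴ = 393.2201 bp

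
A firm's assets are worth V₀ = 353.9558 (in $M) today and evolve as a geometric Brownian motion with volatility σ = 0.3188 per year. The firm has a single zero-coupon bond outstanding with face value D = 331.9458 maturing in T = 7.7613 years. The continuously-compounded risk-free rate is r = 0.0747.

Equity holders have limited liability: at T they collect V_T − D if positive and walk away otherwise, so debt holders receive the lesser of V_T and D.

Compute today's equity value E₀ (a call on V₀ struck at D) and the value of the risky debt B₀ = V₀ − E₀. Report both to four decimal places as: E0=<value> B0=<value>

E0=197.5481 B0=156.4077

d₁ = [ln(V₀/D) + (r + σ²/2)T] / (σ√T)
   = [ln(353.9558/331.9458) + (0.0747 + 0.5·0.3188²)·7.7613] / (0.3188·√7.7613)
   = [0.064200 + 0.974173] / 0.888148 = 1.169144
d₂ = d₁ − σ√T = 1.169144 − 0.888148 = 0.280995
N(d₁) = 0.878827,  N(d₂) = 0.610643,  e^(−rT) = 0.560028
E₀ = V₀·N(d₁) − D·e^(−rT)·N(d₂)
   = 353.9558·0.878827 − 331.9458·0.560028·0.610643 = 197.548144
B₀ = V₀ − E₀ = 353.9558 − 197.548144 = 156.407656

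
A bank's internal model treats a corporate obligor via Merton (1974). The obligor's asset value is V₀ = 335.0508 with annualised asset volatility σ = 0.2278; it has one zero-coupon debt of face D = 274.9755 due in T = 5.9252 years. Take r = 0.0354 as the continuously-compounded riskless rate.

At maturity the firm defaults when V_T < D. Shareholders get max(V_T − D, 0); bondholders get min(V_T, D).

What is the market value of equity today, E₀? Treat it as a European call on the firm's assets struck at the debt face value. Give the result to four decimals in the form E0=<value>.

d₁ = [ln(V₀/D) + (r + σ²/2)T] / (σ√T)
   = [ln(335.0508/274.9755) + (0.0354 + 0.5·0.2278²)·5.9252] / (0.2278·√5.9252)
   = [0.197600 + 0.363490] / 0.554505 = 1.011876
d₂ = d₁ − σ√T = 1.011876 − 0.554505 = 0.457371
N(d₁) = 0.844201,  N(d₂) = 0.676298,  e^(−rT) = 0.810785
E₀ = V₀·N(d₁) − D·e^(−rT)·N(d₂)
   = 335.0508·0.844201 − 274.9755·0.810785·0.676298 = 132.072366

E0=132.0724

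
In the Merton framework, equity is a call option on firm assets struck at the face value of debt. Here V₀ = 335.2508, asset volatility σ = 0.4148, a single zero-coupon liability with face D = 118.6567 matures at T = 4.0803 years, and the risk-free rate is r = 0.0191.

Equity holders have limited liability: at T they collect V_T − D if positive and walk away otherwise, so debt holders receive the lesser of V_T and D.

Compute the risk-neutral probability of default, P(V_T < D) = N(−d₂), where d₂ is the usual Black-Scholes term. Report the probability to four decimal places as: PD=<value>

PD=0.1804

d₁ = [ln(V₀/D) + (r + σ²/2)T] / (σ√T)
   = [ln(335.2508/118.6567) + (0.0191 + 0.5·0.4148²)·4.0803] / (0.4148·√4.0803)
   = [1.038644 + 0.428960] / 0.837886 = 1.751557
d₂ = d₁ − σ√T = 1.751557 − 0.837886 = 0.913671
risk-neutral PD = N(−d₂) = N(-0.913671) = 0.180445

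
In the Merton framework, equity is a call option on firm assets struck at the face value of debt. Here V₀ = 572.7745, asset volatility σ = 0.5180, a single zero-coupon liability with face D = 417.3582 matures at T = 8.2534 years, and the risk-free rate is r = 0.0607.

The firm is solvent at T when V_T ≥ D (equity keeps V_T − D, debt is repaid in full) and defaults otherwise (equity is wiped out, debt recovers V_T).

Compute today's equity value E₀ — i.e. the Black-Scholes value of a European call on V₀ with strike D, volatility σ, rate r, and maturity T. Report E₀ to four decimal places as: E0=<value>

E0=409.7575

d₁ = [ln(V₀/D) + (r + σ²/2)T] / (σ√T)
   = [ln(572.7745/417.3582) + (0.0607 + 0.5·0.5180²)·8.2534] / (0.5180·√8.2534)
   = [0.316547 + 1.608274] / 1.488148 = 1.293434
d₂ = d₁ − σ√T = 1.293434 − 1.488148 = -0.194714
N(d₁) = 0.902069,  N(d₂) = 0.422808,  e^(−rT) = 0.605936
E₀ = V₀·N(d₁) − D·e^(−rT)·N(d₂)
   = 572.7745·0.902069 − 417.3582·0.605936·0.422808 = 409.757466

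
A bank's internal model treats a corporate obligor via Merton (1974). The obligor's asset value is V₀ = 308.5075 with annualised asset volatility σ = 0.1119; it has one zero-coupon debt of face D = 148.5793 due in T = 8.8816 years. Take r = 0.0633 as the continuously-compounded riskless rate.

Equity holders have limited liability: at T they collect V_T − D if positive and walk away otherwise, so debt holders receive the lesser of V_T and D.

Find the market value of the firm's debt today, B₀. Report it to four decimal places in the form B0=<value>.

B0=84.6822

d₁ = [ln(V₀/D) + (r + σ²/2)T] / (σ√T)
   = [ln(308.5075/148.5793) + (0.0633 + 0.5·0.1119²)·8.8816] / (0.1119·√8.8816)
   = [0.730627 + 0.617811] / 0.333485 = 4.043482
d₂ = d₁ − σ√T = 4.043482 − 0.333485 = 3.709997
N(d₁) = 0.999974,  N(d₂) = 0.999896,  e^(−rT) = 0.569951
E₀ = V₀·N(d₁) − D·e^(−rT)·N(d₂)
   = 308.5075·0.999974 − 148.5793·0.569951·0.999896 = 223.825265
B₀ = V₀ − E₀ = 308.5075 − 223.825265 = 84.682235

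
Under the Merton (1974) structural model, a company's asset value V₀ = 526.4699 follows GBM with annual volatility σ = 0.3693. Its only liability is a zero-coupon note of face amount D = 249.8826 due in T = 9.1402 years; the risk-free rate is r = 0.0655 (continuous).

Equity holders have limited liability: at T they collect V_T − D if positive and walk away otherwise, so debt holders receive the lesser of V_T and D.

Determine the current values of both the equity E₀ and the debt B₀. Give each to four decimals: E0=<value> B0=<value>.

E0=404.2070 B0=122.2629

d₁ = [ln(V₀/D) + (r + σ²/2)T] / (σ√T)
   = [ln(526.4699/249.8826) + (0.0655 + 0.5·0.3693²)·9.1402] / (0.3693·√9.1402)
   = [0.745203 + 1.221965] / 1.116496 = 1.761912
d₂ = d₁ − σ√T = 1.761912 − 1.116496 = 0.645416
N(d₁) = 0.960958,  N(d₂) = 0.740671,  e^(−rT) = 0.549535
E₀ = V₀·N(d₁) − D·e^(−rT)·N(d₂)
   = 526.4699·0.960958 − 249.8826·0.549535·0.740671 = 404.207046
B₀ = V₀ − E₀ = 526.4699 − 404.207046 = 122.262854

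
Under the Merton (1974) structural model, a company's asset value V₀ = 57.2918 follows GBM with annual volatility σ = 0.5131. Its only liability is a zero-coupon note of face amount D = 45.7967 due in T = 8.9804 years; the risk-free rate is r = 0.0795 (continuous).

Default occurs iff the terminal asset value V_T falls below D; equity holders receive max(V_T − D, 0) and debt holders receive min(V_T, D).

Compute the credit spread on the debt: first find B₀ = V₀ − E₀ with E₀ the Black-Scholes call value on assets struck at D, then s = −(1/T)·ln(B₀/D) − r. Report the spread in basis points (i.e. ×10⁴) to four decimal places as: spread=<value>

spread=477.2399

d₁ = [ln(V₀/D) + (r + σ²/2)T] / (σ√T)
   = [ln(57.2918/45.7967) + (0.0795 + 0.5·0.5131²)·8.9804] / (0.5131·√8.9804)
   = [0.223945 + 1.896084] / 1.537623 = 1.378771
d₂ = d₁ − σ√T = 1.378771 − 1.537623 = -0.158852
N(d₁) = 0.916017,  N(d₂) = 0.436893,  e^(−rT) = 0.489710
E₀ = V₀·N(d₁) − D·e^(−rT)·N(d₂)
   = 57.2918·0.916017 − 45.7967·0.489710·0.436893 = 42.682041
B₀ = V₀ − E₀ = 57.2918 − 42.682041 = 14.609759
spread = −(1/T)·ln(B₀/D) − r = −(1/8.9804)·ln(14.609759/45.7967) − 0.0795 = 0.04772399
in basis points: 0.04772399 × 10⁴ = 477.2399 bp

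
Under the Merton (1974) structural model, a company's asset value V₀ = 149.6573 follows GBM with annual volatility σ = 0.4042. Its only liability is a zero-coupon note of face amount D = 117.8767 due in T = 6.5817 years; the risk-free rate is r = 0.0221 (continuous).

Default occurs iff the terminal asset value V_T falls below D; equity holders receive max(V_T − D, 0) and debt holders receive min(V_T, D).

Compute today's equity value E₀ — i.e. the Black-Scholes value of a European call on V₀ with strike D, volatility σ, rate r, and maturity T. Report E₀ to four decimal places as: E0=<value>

d₁ = [ln(V₀/D) + (r + σ²/2)T] / (σ√T)
   = [ln(149.6573/117.8767) + (0.0221 + 0.5·0.4042²)·6.5817] / (0.4042·√6.5817)
   = [0.238709 + 0.683107] / 1.036968 = 0.888953
d₂ = d₁ − σ√T = 0.888953 − 1.036968 = -0.148015
N(d₁) = 0.812986,  N(d₂) = 0.441165,  e^(−rT) = 0.864628
E₀ = V₀·N(d₁) − D·e^(−rT)·N(d₂)
   = 149.6573·0.812986 − 117.8767·0.864628·0.441165 = 76.705886

E0=76.7059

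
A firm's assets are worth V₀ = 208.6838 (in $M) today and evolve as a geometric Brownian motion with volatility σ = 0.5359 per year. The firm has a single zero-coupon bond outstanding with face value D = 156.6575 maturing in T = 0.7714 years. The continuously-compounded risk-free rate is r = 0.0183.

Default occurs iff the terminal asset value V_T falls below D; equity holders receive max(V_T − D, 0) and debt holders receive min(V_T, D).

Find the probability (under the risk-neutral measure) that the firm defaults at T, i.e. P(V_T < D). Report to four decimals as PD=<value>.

d₁ = [ln(V₀/D) + (r + σ²/2)T] / (σ√T)
   = [ln(208.6838/156.6575) + (0.0183 + 0.5·0.5359²)·0.7714] / (0.5359·√0.7714)
   = [0.286758 + 0.124885] / 0.470678 = 0.874577
d₂ = d₁ − σ√T = 0.874577 − 0.470678 = 0.403899
risk-neutral PD = N(−d₂) = N(-0.403899) = 0.343144

PD=0.3431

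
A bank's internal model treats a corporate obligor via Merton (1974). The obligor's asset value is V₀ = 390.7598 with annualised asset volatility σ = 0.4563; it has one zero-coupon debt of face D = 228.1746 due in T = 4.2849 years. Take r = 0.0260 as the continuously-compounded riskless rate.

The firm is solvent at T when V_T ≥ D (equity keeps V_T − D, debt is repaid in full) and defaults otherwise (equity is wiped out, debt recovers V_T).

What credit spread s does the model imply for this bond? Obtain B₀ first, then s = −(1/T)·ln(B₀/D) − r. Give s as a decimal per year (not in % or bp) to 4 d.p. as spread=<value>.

d₁ = [ln(V₀/D) + (r + σ²/2)T] / (σ√T)
   = [ln(390.7598/228.1746) + (0.0260 + 0.5·0.4563²)·4.2849] / (0.4563·√4.2849)
   = [0.537982 + 0.557486] / 0.944541 = 1.159789
d₂ = d₁ − σ√T = 1.159789 − 0.944541 = 0.215248
N(d₁) = 0.876933,  N(d₂) = 0.585213,  e^(−rT) = 0.894574
E₀ = V₀·N(d₁) − D·e^(−rT)·N(d₂)
   = 390.7598·0.876933 − 228.1746·0.894574·0.585213 = 223.216859
B₀ = V₀ − E₀ = 390.7598 − 223.216859 = 167.542941
spread = −(1/T)·ln(B₀/D) − r = −(1/4.2849)·ln(167.542941/228.1746) − 0.0260 = 0.04608370

spread=0.0461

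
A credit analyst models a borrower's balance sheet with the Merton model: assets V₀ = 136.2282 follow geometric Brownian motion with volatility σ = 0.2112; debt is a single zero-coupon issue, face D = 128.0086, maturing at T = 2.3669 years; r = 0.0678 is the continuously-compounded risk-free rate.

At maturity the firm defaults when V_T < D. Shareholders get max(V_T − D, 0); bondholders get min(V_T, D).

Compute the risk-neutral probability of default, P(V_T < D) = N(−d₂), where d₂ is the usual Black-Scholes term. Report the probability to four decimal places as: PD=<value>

d₁ = [ln(V₀/D) + (r + σ²/2)T] / (σ√T)
   = [ln(136.2282/128.0086) + (0.0678 + 0.5·0.2112²)·2.3669] / (0.2112·√2.3669)
   = [0.062234 + 0.213264] / 0.324926 = 0.847881
d₂ = d₁ − σ√T = 0.847881 − 0.324926 = 0.522955
risk-neutral PD = N(−d₂) = N(-0.522955) = 0.300503

PD=0.3005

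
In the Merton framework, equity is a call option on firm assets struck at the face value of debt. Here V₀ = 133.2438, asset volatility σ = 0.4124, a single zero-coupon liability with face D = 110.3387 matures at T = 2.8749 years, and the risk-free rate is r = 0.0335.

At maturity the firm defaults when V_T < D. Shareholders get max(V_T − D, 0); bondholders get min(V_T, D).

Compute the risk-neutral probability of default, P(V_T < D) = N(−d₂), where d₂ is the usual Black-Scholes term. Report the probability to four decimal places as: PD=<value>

d₁ = [ln(V₀/D) + (r + σ²/2)T] / (σ√T)
   = [ln(133.2438/110.3387) + (0.0335 + 0.5·0.4124²)·2.8749] / (0.4124·√2.8749)
   = [0.188626 + 0.340782] / 0.699246 = 0.757112
d₂ = d₁ − σ√T = 0.757112 − 0.699246 = 0.057866
risk-neutral PD = N(−d₂) = N(-0.057866) = 0.476928

PD=0.4769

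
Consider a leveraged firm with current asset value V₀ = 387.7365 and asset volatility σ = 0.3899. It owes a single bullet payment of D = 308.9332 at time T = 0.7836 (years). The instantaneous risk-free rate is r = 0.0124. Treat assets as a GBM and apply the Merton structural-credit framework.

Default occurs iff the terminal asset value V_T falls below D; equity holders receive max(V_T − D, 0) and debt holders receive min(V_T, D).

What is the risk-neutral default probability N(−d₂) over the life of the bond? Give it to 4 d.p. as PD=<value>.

d₁ = [ln(V₀/D) + (r + σ²/2)T] / (σ√T)
   = [ln(387.7365/308.9332) + (0.0124 + 0.5·0.3899²)·0.7836] / (0.3899·√0.7836)
   = [0.227201 + 0.069279] / 0.345144 = 0.859003
d₂ = d₁ − σ√T = 0.859003 − 0.345144 = 0.513859
risk-neutral PD = N(−d₂) = N(-0.513859) = 0.303675

PD=0.3037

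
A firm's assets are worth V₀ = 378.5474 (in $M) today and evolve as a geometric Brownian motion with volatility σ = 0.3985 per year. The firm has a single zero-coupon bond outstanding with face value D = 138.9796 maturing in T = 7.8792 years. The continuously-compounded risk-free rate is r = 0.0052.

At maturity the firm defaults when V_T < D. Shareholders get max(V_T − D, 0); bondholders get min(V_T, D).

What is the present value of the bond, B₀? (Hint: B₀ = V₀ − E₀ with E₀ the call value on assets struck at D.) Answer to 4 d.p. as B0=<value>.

B0=111.8049

d₁ = [ln(V₀/D) + (r + σ²/2)T] / (σ√T)
   = [ln(378.5474/138.9796) + (0.0052 + 0.5·0.3985²)·7.8792] / (0.3985·√7.8792)
   = [1.002014 + 0.666589] / 1.118586 = 1.491708
d₂ = d₁ − σ√T = 1.491708 − 1.118586 = 0.373122
N(d₁) = 0.932112,  N(d₂) = 0.645471,  e^(−rT) = 0.959856
E₀ = V₀·N(d₁) − D·e^(−rT)·N(d₂)
   = 378.5474·0.932112 − 138.9796·0.959856·0.645471 = 266.742500
B₀ = V₀ − E₀ = 378.5474 − 266.742500 = 111.804900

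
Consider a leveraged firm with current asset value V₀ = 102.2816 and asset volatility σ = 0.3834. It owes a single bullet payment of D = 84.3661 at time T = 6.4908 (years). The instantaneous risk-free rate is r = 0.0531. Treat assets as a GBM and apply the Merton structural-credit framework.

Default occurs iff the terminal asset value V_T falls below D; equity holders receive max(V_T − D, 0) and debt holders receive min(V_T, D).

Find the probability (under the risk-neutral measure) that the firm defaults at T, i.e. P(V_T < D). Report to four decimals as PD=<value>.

d₁ = [ln(V₀/D) + (r + σ²/2)T] / (σ√T)
   = [ln(102.2816/84.3661) + (0.0531 + 0.5·0.3834²)·6.4908] / (0.3834·√6.4908)
   = [0.192564 + 0.821721] / 0.976790 = 1.038386
d₂ = d₁ − σ√T = 1.038386 − 0.976790 = 0.061596
risk-neutral PD = N(−d₂) = N(-0.061596) = 0.475442

PD=0.4754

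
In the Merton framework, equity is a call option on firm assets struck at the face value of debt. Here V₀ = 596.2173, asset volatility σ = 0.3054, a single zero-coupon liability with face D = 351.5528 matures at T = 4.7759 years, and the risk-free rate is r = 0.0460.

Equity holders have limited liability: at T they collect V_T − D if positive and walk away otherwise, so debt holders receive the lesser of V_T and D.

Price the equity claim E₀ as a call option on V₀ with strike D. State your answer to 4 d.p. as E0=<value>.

d₁ = [ln(V₀/D) + (r + σ²/2)T] / (σ√T)
   = [ln(596.2173/351.5528) + (0.0460 + 0.5·0.3054²)·4.7759] / (0.3054·√4.7759)
   = [0.528245 + 0.442413] / 0.667416 = 1.454353
d₂ = d₁ − σ√T = 1.454353 − 0.667416 = 0.786937
N(d₁) = 0.927076,  N(d₂) = 0.784341,  e^(−rT) = 0.802766
E₀ = V₀·N(d₁) − D·e^(−rT)·N(d₂)
   = 596.2173·0.927076 − 351.5528·0.802766·0.784341 = 331.386076

E0=331.3861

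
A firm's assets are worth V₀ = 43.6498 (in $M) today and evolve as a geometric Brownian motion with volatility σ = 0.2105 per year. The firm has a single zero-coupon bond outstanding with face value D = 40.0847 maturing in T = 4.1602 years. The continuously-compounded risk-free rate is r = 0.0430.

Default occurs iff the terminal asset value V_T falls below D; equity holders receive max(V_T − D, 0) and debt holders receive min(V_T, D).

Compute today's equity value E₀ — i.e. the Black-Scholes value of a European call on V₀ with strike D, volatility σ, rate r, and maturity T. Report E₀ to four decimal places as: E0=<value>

d₁ = [ln(V₀/D) + (r + σ²/2)T] / (σ√T)
   = [ln(43.6498/40.0847) + (0.0430 + 0.5·0.2105²)·4.1602] / (0.2105·√4.1602)
   = [0.085204 + 0.271058] / 0.429348 = 0.829776
d₂ = d₁ − σ√T = 0.829776 − 0.429348 = 0.400428
N(d₁) = 0.796667,  N(d₂) = 0.655579,  e^(−rT) = 0.836199
E₀ = V₀·N(d₁) − D·e^(−rT)·N(d₂)
   = 43.6498·0.796667 − 40.0847·0.836199·0.655579 = 12.800139

E0=12.8001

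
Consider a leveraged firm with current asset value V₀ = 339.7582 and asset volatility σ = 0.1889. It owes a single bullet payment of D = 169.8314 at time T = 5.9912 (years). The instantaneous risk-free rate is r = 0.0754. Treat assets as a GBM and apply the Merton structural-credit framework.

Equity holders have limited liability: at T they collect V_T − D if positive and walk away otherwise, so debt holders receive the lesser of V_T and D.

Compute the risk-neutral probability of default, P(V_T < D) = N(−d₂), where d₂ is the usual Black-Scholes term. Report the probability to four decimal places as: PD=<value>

PD=0.0124

d₁ = [ln(V₀/D) + (r + σ²/2)T] / (σ√T)
   = [ln(339.7582/169.8314) + (0.0754 + 0.5·0.1889²)·5.9912] / (0.1889·√5.9912)
   = [0.693428 + 0.558629] / 0.462369 = 2.707917
d₂ = d₁ − σ√T = 2.707917 − 0.462369 = 2.245547
risk-neutral PD = N(−d₂) = N(-2.245547) = 0.012367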